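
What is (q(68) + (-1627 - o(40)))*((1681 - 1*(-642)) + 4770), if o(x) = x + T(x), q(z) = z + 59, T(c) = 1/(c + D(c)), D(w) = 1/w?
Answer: -17488358940/1601 ≈ -1.0923e+7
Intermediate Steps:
D(w) = 1/w
T(c) = 1/(c + 1/c)
q(z) = 59 + z
o(x) = x + x/(1 + x²)
(q(68) + (-1627 - o(40)))*((1681 - 1*(-642)) + 4770) = ((59 + 68) + (-1627 - 40*(2 + 40²)/(1 + 40²)))*((1681 - 1*(-642)) + 4770) = (127 + (-1627 - 40*(2 + 1600)/(1 + 1600)))*((1681 + 642) + 4770) = (127 + (-1627 - 40*1602/1601))*(2323 + 4770) = (127 + (-1627 - 40*1602/1601))*7093 = (127 + (-1627 - 1*64080/1601))*7093 = (127 + (-1627 - 64080/1601))*7093 = (127 - 2668907/1601)*7093 = -2465580/1601*7093 = -17488358940/1601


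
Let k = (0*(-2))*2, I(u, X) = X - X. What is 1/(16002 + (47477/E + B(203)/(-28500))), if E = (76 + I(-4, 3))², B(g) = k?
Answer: 5776/92475029 ≈ 6.2460e-5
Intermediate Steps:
I(u, X) = 0
k = 0 (k = 0*2 = 0)
B(g) = 0
E = 5776 (E = (76 + 0)² = 76² = 5776)
1/(16002 + (47477/E + B(203)/(-28500))) = 1/(16002 + (47477/5776 + 0/(-28500))) = 1/(16002 + (47477*(1/5776) + 0*(-1/28500))) = 1/(16002 + (47477/5776 + 0)) = 1/(16002 + 47477/5776) = 1/(92475029/5776) = 5776/92475029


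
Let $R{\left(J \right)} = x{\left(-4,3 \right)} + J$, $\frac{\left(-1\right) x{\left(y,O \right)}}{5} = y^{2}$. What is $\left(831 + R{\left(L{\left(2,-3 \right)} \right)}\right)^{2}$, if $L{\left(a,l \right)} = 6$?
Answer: $573049$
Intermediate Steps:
$x{\left(y,O \right)} = - 5 y^{2}$
$R{\left(J \right)} = -80 + J$ ($R{\left(J \right)} = - 5 \left(-4\right)^{2} + J = \left(-5\right) 16 + J = -80 + J$)
$\left(831 + R{\left(L{\left(2,-3 \right)} \right)}\right)^{2} = \left(831 + \left(-80 + 6\right)\right)^{2} = \left(831 - 74\right)^{2} = 757^{2} = 573049$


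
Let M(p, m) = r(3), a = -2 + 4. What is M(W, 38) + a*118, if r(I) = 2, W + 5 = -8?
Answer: 238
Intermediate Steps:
W = -13 (W = -5 - 8 = -13)
a = 2
M(p, m) = 2
M(W, 38) + a*118 = 2 + 2*118 = 2 + 236 = 238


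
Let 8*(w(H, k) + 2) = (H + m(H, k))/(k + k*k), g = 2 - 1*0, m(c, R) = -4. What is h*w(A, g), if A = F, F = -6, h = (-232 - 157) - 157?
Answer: 4823/4 ≈ 1205.8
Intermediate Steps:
h = -546 (h = -389 - 157 = -546)
g = 2 (g = 2 + 0 = 2)
A = -6
w(H, k) = -2 + (-4 + H)/(8*(k + k²)) (w(H, k) = -2 + ((H - 4)/(k + k*k))/8 = -2 + ((-4 + H)/(k + k²))/8 = -2 + (-4 + H)/(8*(k + k²)))
h*w(A, g) = -273*(-4 - 6 - 16*2 - 16*2²)/(4*2*(1 + 2)) = -273*(-4 - 6 - 32 - 16*4)/(4*2*3) = -273*(-4 - 6 - 32 - 64)/(4*2*3) = -273*(-106)/(4*2*3) = -546*(-53/24) = 4823/4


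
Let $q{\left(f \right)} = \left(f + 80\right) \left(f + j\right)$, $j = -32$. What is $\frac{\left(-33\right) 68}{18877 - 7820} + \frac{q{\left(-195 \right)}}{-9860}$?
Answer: $- \frac{62153765}{21804404} \approx -2.8505$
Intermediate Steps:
$q{\left(f \right)} = \left(-32 + f\right) \left(80 + f\right)$ ($q{\left(f \right)} = \left(f + 80\right) \left(f - 32\right) = \left(80 + f\right) \left(-32 + f\right) = \left(-32 + f\right) \left(80 + f\right)$)
$\frac{\left(-33\right) 68}{18877 - 7820} + \frac{q{\left(-195 \right)}}{-9860} = \frac{\left(-33\right) 68}{18877 - 7820} + \frac{-2560 + \left(-195\right)^{2} + 48 \left(-195\right)}{-9860} = - \frac{2244}{11057} + \left(-2560 + 38025 - 9360\right) \left(- \frac{1}{9860}\right) = \left(-2244\right) \frac{1}{11057} + 26105 \left(- \frac{1}{9860}\right) = - \frac{2244}{11057} - \frac{5221}{1972} = - \frac{62153765}{21804404}$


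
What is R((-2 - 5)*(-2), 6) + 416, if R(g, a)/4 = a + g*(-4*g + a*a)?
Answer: -680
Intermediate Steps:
R(g, a) = 4*a + 4*g*(a² - 4*g) (R(g, a) = 4*(a + g*(-4*g + a*a)) = 4*(a + g*(-4*g + a²)) = 4*(a + g*(a² - 4*g)) = 4*a + 4*g*(a² - 4*g))
R((-2 - 5)*(-2), 6) + 416 = (-16*4*(-2 - 5)² + 4*6 + 4*((-2 - 5)*(-2))*6²) + 416 = (-16*(-7*(-2))² + 24 + 4*(-7*(-2))*36) + 416 = (-16*14² + 24 + 4*14*36) + 416 = (-16*196 + 24 + 2016) + 416 = (-3136 + 24 + 2016) + 416 = -1096 + 416 = -680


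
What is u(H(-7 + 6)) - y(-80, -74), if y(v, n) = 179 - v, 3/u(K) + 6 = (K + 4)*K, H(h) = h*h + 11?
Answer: -16057/62 ≈ -258.98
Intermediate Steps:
H(h) = 11 + h² (H(h) = h² + 11 = 11 + h²)
u(K) = 3/(-6 + K*(4 + K)) (u(K) = 3/(-6 + (K + 4)*K) = 3/(-6 + (4 + K)*K) = 3/(-6 + K*(4 + K)))
u(H(-7 + 6)) - y(-80, -74) = 3/(-6 + (11 + (-7 + 6)²)² + 4*(11 + (-7 + 6)²)) - (179 - 1*(-80)) = 3/(-6 + (11 + (-1)²)² + 4*(11 + (-1)²)) - (179 + 80) = 3/(-6 + (11 + 1)² + 4*(11 + 1)) - 1*259 = 3/(-6 + 12² + 4*12) - 259 = 3/(-6 + 144 + 48) - 259 = 3/186 - 259 = 3*(1/186) - 259 = 1/62 - 259 = -16057/62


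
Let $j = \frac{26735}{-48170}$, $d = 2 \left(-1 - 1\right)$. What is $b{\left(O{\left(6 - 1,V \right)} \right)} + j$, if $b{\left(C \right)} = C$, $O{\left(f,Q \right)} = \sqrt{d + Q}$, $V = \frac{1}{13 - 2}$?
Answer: $- \frac{5347}{9634} + \frac{i \sqrt{473}}{11} \approx -0.55501 + 1.9771 i$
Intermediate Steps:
$d = -4$ ($d = 2 \left(-2\right) = -4$)
$V = \frac{1}{11} \approx 0.090909$
$O{\left(f,Q \right)} = \sqrt{-4 + Q}$
$j = - \frac{5347}{9634}$ ($j = 26735 \left(- \frac{1}{48170}\right) = - \frac{5347}{9634} \approx -0.55501$)
$b{\left(O{\left(6 - 1,V \right)} \right)} + j = \sqrt{-4 + \frac{1}{11}} - \frac{5347}{9634} = \sqrt{- \frac{43}{11}} - \frac{5347}{9634} = \frac{i \sqrt{473}}{11} - \frac{5347}{9634} = - \frac{5347}{9634} + \frac{i \sqrt{473}}{11}$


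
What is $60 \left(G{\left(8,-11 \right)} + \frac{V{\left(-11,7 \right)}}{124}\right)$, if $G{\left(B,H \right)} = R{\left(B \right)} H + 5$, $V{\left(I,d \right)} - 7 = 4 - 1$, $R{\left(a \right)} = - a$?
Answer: $\frac{173130}{31} \approx 5584.8$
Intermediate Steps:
$V{\left(I,d \right)} = 10$ ($V{\left(I,d \right)} = 7 + \left(4 - 1\right) = 7 + 3 = 10$)
$G{\left(B,H \right)} = 5 - B H$ ($G{\left(B,H \right)} = - B H + 5 = 5 - B H$)
$60 \left(G{\left(8,-11 \right)} + \frac{V{\left(-11,7 \right)}}{124}\right) = 60 \left(\left(5 - 8 \left(-11\right)\right) + \frac{10}{124}\right) = 60 \left(\left(5 + 88\right) + 10 \cdot \frac{1}{124}\right) = 60 \left(93 + \frac{5}{62}\right) = 60 \cdot \frac{5771}{62} = \frac{173130}{31}$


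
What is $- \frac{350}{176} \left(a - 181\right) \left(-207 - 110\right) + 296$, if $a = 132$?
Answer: $- \frac{2692227}{88} \approx -30594.0$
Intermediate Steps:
$- \frac{350}{176} \left(a - 181\right) \left(-207 - 110\right) + 296 = - \frac{350}{176} \left(132 - 181\right) \left(-207 - 110\right) + 296 = \left(-350\right) \frac{1}{176} \left(\left(-49\right) \left(-317\right)\right) + 296 = \left(- \frac{175}{88}\right) 15533 + 296 = - \frac{2718275}{88} + 296 = - \frac{2692227}{88}$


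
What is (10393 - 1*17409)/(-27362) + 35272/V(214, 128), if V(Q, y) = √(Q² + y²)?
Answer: 3508/13681 + 17636*√15545/15545 ≈ 141.71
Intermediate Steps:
(10393 - 1*17409)/(-27362) + 35272/V(214, 128) = (10393 - 1*17409)/(-27362) + 35272/(√(214² + 128²)) = (10393 - 17409)*(-1/27362) + 35272/(√(45796 + 16384)) = -7016*(-1/27362) + 35272/(√62180) = 3508/13681 + 35272/((2*√15545)) = 3508/13681 + 35272*(√15545/31090) = 3508/13681 + 17636*√15545/15545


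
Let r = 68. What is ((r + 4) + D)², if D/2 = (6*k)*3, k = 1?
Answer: 11664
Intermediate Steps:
D = 36 (D = 2*((6*1)*3) = 2*(6*3) = 2*18 = 36)
((r + 4) + D)² = ((68 + 4) + 36)² = (72 + 36)² = 108² = 11664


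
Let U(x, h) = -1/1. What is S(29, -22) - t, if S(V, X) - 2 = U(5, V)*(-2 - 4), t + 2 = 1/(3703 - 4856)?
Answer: 11531/1153 ≈ 10.001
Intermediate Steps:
t = -2307/1153 (t = -2 + 1/(3703 - 4856) = -2 + 1/(-1153) = -2 - 1/1153 = -2307/1153 ≈ -2.0009)
U(x, h) = -1 (U(x, h) = -1*1 = -1)
S(V, X) = 8 (S(V, X) = 2 - (-2 - 4) = 2 - 1*(-6) = 2 + 6 = 8)
S(29, -22) - t = 8 - 1*(-2307/1153) = 8 + 2307/1153 = 11531/1153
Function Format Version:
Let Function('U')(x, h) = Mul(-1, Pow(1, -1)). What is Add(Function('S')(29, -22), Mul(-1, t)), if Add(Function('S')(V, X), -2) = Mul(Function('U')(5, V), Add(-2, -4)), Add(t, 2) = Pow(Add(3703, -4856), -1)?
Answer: Rational(11531, 1153) ≈ 10.001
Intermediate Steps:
t = Rational(-2307, 1153) (t = Add(-2, Pow(Add(3703, -4856), -1)) = Add(-2, Pow(-1153, -1)) = Add(-2, Rational(-1, 1153)) = Rational(-2307, 1153) ≈ -2.0009)
Function('U')(x, h) = -1 (Function('U')(x, h) = Mul(-1, 1) = -1)
Function('S')(V, X) = 8 (Function('S')(V, X) = Add(2, Mul(-1, Add(-2, -4))) = Add(2, Mul(-1, -6)) = Add(2, 6) = 8)
Add(Function('S')(29, -22), Mul(-1, t)) = Add(8, Mul(-1, Rational(-2307, 1153))) = Add(8, Rational(2307, 1153)) = Rational(11531, 1153)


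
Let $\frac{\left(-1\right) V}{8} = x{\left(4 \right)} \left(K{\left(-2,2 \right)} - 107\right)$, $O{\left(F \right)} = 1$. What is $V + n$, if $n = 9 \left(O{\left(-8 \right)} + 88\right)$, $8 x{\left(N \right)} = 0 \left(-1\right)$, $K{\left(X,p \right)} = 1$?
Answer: $801$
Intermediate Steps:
$x{\left(N \right)} = 0$ ($x{\left(N \right)} = \frac{0 \left(-1\right)}{8} = \frac{1}{8} \cdot 0 = 0$)
$V = 0$ ($V = - 8 \cdot 0 \left(1 - 107\right) = - 8 \cdot 0 \left(-106\right) = \left(-8\right) 0 = 0$)
$n = 801$ ($n = 9 \left(1 + 88\right) = 9 \cdot 89 = 801$)
$V + n = 0 + 801 = 801$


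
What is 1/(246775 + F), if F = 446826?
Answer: 1/693601 ≈ 1.4418e-6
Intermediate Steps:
1/(246775 + F) = 1/(246775 + 446826) = 1/693601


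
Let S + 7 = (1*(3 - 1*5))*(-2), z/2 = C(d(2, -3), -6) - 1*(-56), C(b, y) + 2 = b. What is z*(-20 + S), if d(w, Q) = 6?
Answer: -2760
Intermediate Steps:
C(b, y) = -2 + b
z = 120 (z = 2*((-2 + 6) - 1*(-56)) = 2*(4 + 56) = 2*60 = 120)
S = -3 (S = -7 + (1*(3 - 1*5))*(-2) = -7 + (1*(3 - 5))*(-2) = -7 + (1*(-2))*(-2) = -7 - 2*(-2) = -7 + 4 = -3)
z*(-20 + S) = 120*(-20 - 3) = 120*(-23) = -2760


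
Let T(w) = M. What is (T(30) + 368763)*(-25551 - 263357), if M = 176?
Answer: -106589428612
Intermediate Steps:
T(w) = 176
(T(30) + 368763)*(-25551 - 263357) = (176 + 368763)*(-25551 - 263357) = 368939*(-288908) = -106589428612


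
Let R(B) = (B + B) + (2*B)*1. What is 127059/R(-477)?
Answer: -42353/636 ≈ -66.593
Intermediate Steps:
R(B) = 4*B (R(B) = 2*B + 2*B = 4*B)
127059/R(-477) = 127059/((4*(-477))) = 127059/(-1908) = 127059*(-1/1908) = -42353/636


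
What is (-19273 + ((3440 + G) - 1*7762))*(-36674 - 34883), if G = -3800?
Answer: 1960304015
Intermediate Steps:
(-19273 + ((3440 + G) - 1*7762))*(-36674 - 34883) = (-19273 + ((3440 - 3800) - 1*7762))*(-36674 - 34883) = (-19273 + (-360 - 7762))*(-71557) = (-19273 - 8122)*(-71557) = -27395*(-71557) = 1960304015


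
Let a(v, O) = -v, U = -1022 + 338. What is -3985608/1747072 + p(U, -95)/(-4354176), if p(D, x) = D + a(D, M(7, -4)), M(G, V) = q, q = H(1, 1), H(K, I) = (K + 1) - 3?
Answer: -498201/218384 ≈ -2.2813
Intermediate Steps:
H(K, I) = -2 + K (H(K, I) = (1 + K) - 3 = -2 + K)
q = -1 (q = -2 + 1 = -1)
M(G, V) = -1
U = -684
p(D, x) = 0 (p(D, x) = D - D = 0)
-3985608/1747072 + p(U, -95)/(-4354176) = -3985608/1747072 + 0/(-4354176) = -3985608*1/1747072 + 0*(-1/4354176) = -498201/218384 + 0 = -498201/218384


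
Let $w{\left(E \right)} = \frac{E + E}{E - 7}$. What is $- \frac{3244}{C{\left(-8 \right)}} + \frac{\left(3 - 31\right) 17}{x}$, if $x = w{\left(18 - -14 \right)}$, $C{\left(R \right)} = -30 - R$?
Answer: $- \frac{6773}{176} \approx -38.483$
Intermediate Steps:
$w{\left(E \right)} = \frac{2 E}{-7 + E}$
$x = \frac{64}{25}$ ($x = \frac{2 \left(18 - -14\right)}{-7 + \left(18 - -14\right)} = \frac{2 \left(18 + 14\right)}{-7 + \left(18 + 14\right)} = 2 \cdot 32 \frac{1}{-7 + 32} = 2 \cdot 32 \cdot \frac{1}{25} = \frac{64}{25} \approx 2.56$)
$- \frac{3244}{C{\left(-8 \right)}} + \frac{\left(3 - 31\right) 17}{x} = - \frac{3244}{-30 - -8} + \frac{\left(3 - 31\right) 17}{\frac{64}{25}} = - \frac{3244}{-30 + 8} + \left(-28\right) 17 \cdot \frac{25}{64} = - \frac{3244}{-22} - \frac{2975}{16} = \left(-3244\right) \left(- \frac{1}{22}\right) - \frac{2975}{16} = \frac{1622}{11} - \frac{2975}{16} = - \frac{6773}{176}$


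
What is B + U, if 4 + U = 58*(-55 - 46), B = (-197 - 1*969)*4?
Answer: -10526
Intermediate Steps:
B = -4664 (B = (-197 - 969)*4 = -1166*4 = -4664)
U = -5862 (U = -4 + 58*(-55 - 46) = -4 + 58*(-101) = -4 - 5858 = -5862)
B + U = -4664 - 5862 = -10526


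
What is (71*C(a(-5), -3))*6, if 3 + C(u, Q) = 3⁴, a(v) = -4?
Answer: 33228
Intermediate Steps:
C(u, Q) = 78 (C(u, Q) = -3 + 3⁴ = -3 + 81 = 78)
(71*C(a(-5), -3))*6 = (71*78)*6 = 5538*6 = 33228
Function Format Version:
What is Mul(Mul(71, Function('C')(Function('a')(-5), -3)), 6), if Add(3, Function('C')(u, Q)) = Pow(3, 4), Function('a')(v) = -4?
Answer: 33228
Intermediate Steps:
Function('C')(u, Q) = 78 (Function('C')(u, Q) = Add(-3, Pow(3, 4)) = Add(-3, 81) = 78)
Mul(Mul(71, Function('C')(Function('a')(-5), -3)), 6) = Mul(Mul(71, 78), 6) = Mul(5538, 6) = 33228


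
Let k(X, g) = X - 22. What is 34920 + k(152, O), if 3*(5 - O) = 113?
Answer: 35050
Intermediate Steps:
O = -98/3 (O = 5 - ⅓*113 = 5 - 113/3 = -98/3 ≈ -32.667)
k(X, g) = -22 + X
34920 + k(152, O) = 34920 + (-22 + 152) = 34920 + 130 = 35050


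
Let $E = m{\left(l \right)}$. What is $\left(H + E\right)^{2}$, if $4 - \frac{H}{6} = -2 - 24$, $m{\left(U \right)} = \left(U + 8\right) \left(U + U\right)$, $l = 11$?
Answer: $357604$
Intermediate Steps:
$m{\left(U \right)} = 2 U \left(8 + U\right)$ ($m{\left(U \right)} = \left(8 + U\right) 2 U = 2 U \left(8 + U\right)$)
$H = 180$ ($H = 24 - 6 \left(-2 - 24\right) = 24 - -156 = 24 + 156 = 180$)
$E = 418$ ($E = 2 \cdot 11 \left(8 + 11\right) = 2 \cdot 11 \cdot 19 = 418$)
$\left(H + E\right)^{2} = \left(180 + 418\right)^{2} = 598^{2} = 357604$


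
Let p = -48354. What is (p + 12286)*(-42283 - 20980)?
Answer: 2281769884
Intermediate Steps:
(p + 12286)*(-42283 - 20980) = (-48354 + 12286)*(-42283 - 20980) = -36068*(-63263) = 2281769884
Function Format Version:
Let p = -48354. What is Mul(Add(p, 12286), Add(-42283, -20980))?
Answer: 2281769884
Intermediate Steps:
Mul(Add(p, 12286), Add(-42283, -20980)) = Mul(Add(-48354, 12286), Add(-42283, -20980)) = Mul(-36068, -63263) = 2281769884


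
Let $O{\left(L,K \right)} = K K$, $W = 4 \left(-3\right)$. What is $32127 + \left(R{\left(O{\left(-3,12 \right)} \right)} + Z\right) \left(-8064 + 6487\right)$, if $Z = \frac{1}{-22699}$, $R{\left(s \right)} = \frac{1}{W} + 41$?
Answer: $- \frac{8824966393}{272388} \approx -32399.0$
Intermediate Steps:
$W = -12$
$O{\left(L,K \right)} = K^{2}$
$R{\left(s \right)} = \frac{491}{12}$ ($R{\left(s \right)} = \frac{1}{-12} + 41 = - \frac{1}{12} + 41 = \frac{491}{12}$)
$Z = - \frac{1}{22699} \approx -4.4055 \cdot 10^{-5}$
$32127 + \left(R{\left(O{\left(-3,12 \right)} \right)} + Z\right) \left(-8064 + 6487\right) = 32127 + \left(\frac{491}{12} - \frac{1}{22699}\right) \left(-8064 + 6487\right) = 32127 + \frac{11145197}{272388} \left(-1577\right) = 32127 - \frac{17575975669}{272388} = - \frac{8824966393}{272388}$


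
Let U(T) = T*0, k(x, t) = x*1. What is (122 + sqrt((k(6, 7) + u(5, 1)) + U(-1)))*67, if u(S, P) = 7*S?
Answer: 8174 + 67*sqrt(41) ≈ 8603.0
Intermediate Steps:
k(x, t) = x
U(T) = 0
(122 + sqrt((k(6, 7) + u(5, 1)) + U(-1)))*67 = (122 + sqrt((6 + 7*5) + 0))*67 = (122 + sqrt((6 + 35) + 0))*67 = (122 + sqrt(41 + 0))*67 = (122 + sqrt(41))*67 = 8174 + 67*sqrt(41)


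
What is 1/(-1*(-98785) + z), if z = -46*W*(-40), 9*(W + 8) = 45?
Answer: 1/93265 ≈ 1.0722e-5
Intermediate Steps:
W = -3 (W = -8 + (⅑)*45 = -8 + 5 = -3)
z = -5520 (z = -46*(-3)*(-40) = 138*(-40) = -5520)
1/(-1*(-98785) + z) = 1/(-1*(-98785) - 5520) = 1/(98785 - 5520) = 1/93265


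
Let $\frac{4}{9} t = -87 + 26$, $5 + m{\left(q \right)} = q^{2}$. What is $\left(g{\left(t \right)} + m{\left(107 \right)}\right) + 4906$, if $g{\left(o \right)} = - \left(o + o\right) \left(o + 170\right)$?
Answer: $\frac{202719}{8} \approx 25340.0$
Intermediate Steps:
$m{\left(q \right)} = -5 + q^{2}$
$t = - \frac{549}{4}$ ($t = \frac{9 \left(-87 + 26\right)}{4} = \frac{9}{4} \left(-61\right) = - \frac{549}{4} \approx -137.25$)
$g{\left(o \right)} = - 2 o \left(170 + o\right)$
$\left(g{\left(t \right)} + m{\left(107 \right)}\right) + 4906 = \left(\left(-2\right) \left(- \frac{549}{4}\right) \left(170 - \frac{549}{4}\right) - \left(5 - 107^{2}\right)\right) + 4906 = \left(\left(-2\right) \left(- \frac{549}{4}\right) \frac{131}{4} + \left(-5 + 11449\right)\right) + 4906 = \left(\frac{71919}{8} + 11444\right) + 4906 = \frac{163471}{8} + 4906 = \frac{202719}{8}$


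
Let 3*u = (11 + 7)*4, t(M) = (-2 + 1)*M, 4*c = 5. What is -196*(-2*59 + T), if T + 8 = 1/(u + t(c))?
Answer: 320936/13 ≈ 24687.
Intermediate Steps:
c = 5/4 (c = (¼)*5 = 5/4 ≈ 1.2500)
t(M) = -M
u = 24 (u = ((11 + 7)*4)/3 = (18*4)/3 = (⅓)*72 = 24)
T = -724/91 (T = -8 + 1/(24 - 1*5/4) = -8 + 1/(24 - 5/4) = -8 + 1/(91/4) = -8 + 4/91 = -724/91 ≈ -7.9560)
-196*(-2*59 + T) = -196*(-2*59 - 724/91) = -196*(-118 - 724/91) = -196*(-11462/91) = 320936/13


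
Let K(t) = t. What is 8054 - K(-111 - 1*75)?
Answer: 8240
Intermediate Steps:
8054 - K(-111 - 1*75) = 8054 - (-111 - 1*75) = 8054 - (-111 - 75) = 8054 - 1*(-186) = 8054 + 186 = 8240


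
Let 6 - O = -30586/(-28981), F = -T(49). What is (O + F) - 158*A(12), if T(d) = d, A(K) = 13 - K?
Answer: -5855767/28981 ≈ -202.06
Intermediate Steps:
F = -49 (F = -1*49 = -49)
O = 143300/28981 (O = 6 - (-30586)/(-28981) = 6 - (-30586)*(-1)/28981 = 6 - 1*30586/28981 = 6 - 30586/28981 = 143300/28981 ≈ 4.9446)
(O + F) - 158*A(12) = (143300/28981 - 49) - 158*(13 - 1*12) = -1276769/28981 - 158*(13 - 12) = -1276769/28981 - 158*1 = -1276769/28981 - 158 = -5855767/28981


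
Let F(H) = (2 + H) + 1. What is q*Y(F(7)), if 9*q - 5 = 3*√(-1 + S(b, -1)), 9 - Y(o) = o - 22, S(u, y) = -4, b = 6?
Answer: 35/3 + 7*I*√5 ≈ 11.667 + 15.652*I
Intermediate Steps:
F(H) = 3 + H
Y(o) = 31 - o (Y(o) = 9 - (o - 22) = 9 - (-22 + o) = 9 + (22 - o) = 31 - o)
q = 5/9 + I*√5/3 (q = 5/9 + (3*√(-1 - 4))/9 = 5/9 + (3*√(-5))/9 = 5/9 + (3*(I*√5))/9 = 5/9 + (3*I*√5)/9 = 5/9 + I*√5/3 ≈ 0.55556 + 0.74536*I)
q*Y(F(7)) = (5/9 + I*√5/3)*(31 - (3 + 7)) = (5/9 + I*√5/3)*(31 - 1*10) = (5/9 + I*√5/3)*(31 - 10) = (5/9 + I*√5/3)*21 = 35/3 + 7*I*√5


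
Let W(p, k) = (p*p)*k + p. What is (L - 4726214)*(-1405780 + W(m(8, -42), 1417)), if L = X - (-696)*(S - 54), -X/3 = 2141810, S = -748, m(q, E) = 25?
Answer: 6090636998680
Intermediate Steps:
X = -6425430 (X = -3*2141810 = -6425430)
W(p, k) = p + k*p**2 (W(p, k) = p**2*k + p = k*p**2 + p = p + k*p**2)
L = -6983622 (L = -6425430 - (-696)*(-748 - 54) = -6425430 - (-696)*(-802) = -6425430 - 1*558192 = -6425430 - 558192 = -6983622)
(L - 4726214)*(-1405780 + W(m(8, -42), 1417)) = (-6983622 - 4726214)*(-1405780 + 25*(1 + 1417*25)) = -11709836*(-1405780 + 25*(1 + 35425)) = -11709836*(-1405780 + 25*35426) = -11709836*(-1405780 + 885650) = -11709836*(-520130) = 6090636998680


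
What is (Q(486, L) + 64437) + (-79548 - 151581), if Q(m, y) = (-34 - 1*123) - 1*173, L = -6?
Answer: -167022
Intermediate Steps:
Q(m, y) = -330 (Q(m, y) = (-34 - 123) - 173 = -157 - 173 = -330)
(Q(486, L) + 64437) + (-79548 - 151581) = (-330 + 64437) + (-79548 - 151581) = 64107 - 231129 = -167022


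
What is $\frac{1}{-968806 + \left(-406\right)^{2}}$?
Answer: $- \frac{1}{803970} \approx -1.2438 \cdot 10^{-6}$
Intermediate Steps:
$\frac{1}{-968806 + \left(-406\right)^{2}} = \frac{1}{-968806 + 164836} = \frac{1}{-803970} = - \frac{1}{803970}$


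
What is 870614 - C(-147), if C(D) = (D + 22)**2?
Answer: 854989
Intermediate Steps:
C(D) = (22 + D)**2
870614 - C(-147) = 870614 - (22 - 147)**2 = 870614 - 1*(-125)**2 = 870614 - 1*15625 = 870614 - 15625 = 854989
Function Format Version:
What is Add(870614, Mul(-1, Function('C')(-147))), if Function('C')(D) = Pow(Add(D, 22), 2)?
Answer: 854989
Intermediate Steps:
Function('C')(D) = Pow(Add(22, D), 2)
Add(870614, Mul(-1, Function('C')(-147))) = Add(870614, Mul(-1, Pow(Add(22, -147), 2))) = Add(870614, Mul(-1, Pow(-125, 2))) = Add(870614, Mul(-1, 15625)) = Add(870614, -15625) = 854989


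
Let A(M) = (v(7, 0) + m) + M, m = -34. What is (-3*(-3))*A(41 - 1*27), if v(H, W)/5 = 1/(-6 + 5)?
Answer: -225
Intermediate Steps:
v(H, W) = -5 (v(H, W) = 5/(-6 + 5) = 5/(-1) = 5*(-1) = -5)
A(M) = -39 + M (A(M) = (-5 - 34) + M = -39 + M)
(-3*(-3))*A(41 - 1*27) = (-3*(-3))*(-39 + (41 - 1*27)) = 9*(-39 + (41 - 27)) = 9*(-39 + 14) = 9*(-25) = -225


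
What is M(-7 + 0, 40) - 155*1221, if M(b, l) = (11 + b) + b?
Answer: -189258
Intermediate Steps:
M(b, l) = 11 + 2*b
M(-7 + 0, 40) - 155*1221 = (11 + 2*(-7 + 0)) - 155*1221 = (11 + 2*(-7)) - 189255 = (11 - 14) - 189255 = -3 - 189255 = -189258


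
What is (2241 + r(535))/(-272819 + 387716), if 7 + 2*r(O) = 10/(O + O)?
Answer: 239413/12293979 ≈ 0.019474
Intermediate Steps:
r(O) = -7/2 + 5/(2*O) (r(O) = -7/2 + (10/(O + O))/2 = -7/2 + (10/(2*O))/2 = -7/2 + ((1/(2*O))*10)/2 = -7/2 + (5/O)/2 = -7/2 + 5/(2*O))
(2241 + r(535))/(-272819 + 387716) = (2241 + (1/2)*(5 - 7*535)/535)/(-272819 + 387716) = (2241 + (1/2)*(1/535)*(5 - 3745))/114897 = (2241 + (1/2)*(1/535)*(-3740))*(1/114897) = (2241 - 374/107)*(1/114897) = (239413/107)*(1/114897) = 239413/12293979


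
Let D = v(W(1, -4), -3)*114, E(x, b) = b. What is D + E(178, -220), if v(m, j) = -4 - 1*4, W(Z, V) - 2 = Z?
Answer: -1132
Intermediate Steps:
W(Z, V) = 2 + Z
v(m, j) = -8 (v(m, j) = -4 - 4 = -8)
D = -912 (D = -8*114 = -912)
D + E(178, -220) = -912 - 220 = -1132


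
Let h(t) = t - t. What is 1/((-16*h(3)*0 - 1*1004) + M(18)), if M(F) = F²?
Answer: -1/680 ≈ -0.0014706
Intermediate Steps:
h(t) = 0
1/((-16*h(3)*0 - 1*1004) + M(18)) = 1/((-16*0*0 - 1*1004) + 18²) = 1/((0*0 - 1004) + 324) = 1/((0 - 1004) + 324) = 1/(-1004 + 324) = 1/(-680) = -1/680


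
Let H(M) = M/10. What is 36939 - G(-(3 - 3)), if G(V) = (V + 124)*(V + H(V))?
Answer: 36939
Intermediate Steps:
H(M) = M/10 (H(M) = M*(⅒) = M/10)
G(V) = 11*V*(124 + V)/10 (G(V) = (V + 124)*(V + V/10) = (124 + V)*(11*V/10) = 11*V*(124 + V)/10)
36939 - G(-(3 - 3)) = 36939 - 11*(-(3 - 3))*(124 - (3 - 3))/10 = 36939 - 11*(-1*0)*(124 - 1*0)/10 = 36939 - 11*0*(124 + 0)/10 = 36939 - 11*0*124/10 = 36939 - 1*0 = 36939 + 0 = 36939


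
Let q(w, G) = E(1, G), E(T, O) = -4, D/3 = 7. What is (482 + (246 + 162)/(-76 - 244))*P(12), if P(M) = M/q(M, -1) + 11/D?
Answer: -35711/30 ≈ -1190.4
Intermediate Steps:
D = 21 (D = 3*7 = 21)
q(w, G) = -4
P(M) = 11/21 - M/4 (P(M) = M/(-4) + 11/21 = M*(-1/4) + 11*(1/21) = -M/4 + 11/21 = 11/21 - M/4)
(482 + (246 + 162)/(-76 - 244))*P(12) = (482 + (246 + 162)/(-76 - 244))*(11/21 - 1/4*12) = (482 + 408/(-320))*(11/21 - 3) = (482 + 408*(-1/320))*(-52/21) = (482 - 51/40)*(-52/21) = (19229/40)*(-52/21) = -35711/30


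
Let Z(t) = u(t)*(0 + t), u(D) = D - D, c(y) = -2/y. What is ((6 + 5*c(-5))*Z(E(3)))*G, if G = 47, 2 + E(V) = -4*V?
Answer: 0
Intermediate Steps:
E(V) = -2 - 4*V
u(D) = 0
Z(t) = 0 (Z(t) = 0*(0 + t) = 0*t = 0)
((6 + 5*c(-5))*Z(E(3)))*G = ((6 + 5*(-2/(-5)))*0)*47 = ((6 + 5*(-2*(-1/5)))*0)*47 = ((6 + 5*(2/5))*0)*47 = ((6 + 2)*0)*47 = (8*0)*47 = 0*47 = 0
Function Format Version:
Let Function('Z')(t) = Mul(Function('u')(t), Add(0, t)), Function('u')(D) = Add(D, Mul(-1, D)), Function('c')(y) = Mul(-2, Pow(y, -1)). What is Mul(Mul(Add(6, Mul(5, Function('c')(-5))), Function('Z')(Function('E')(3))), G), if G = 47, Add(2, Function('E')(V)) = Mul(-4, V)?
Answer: 0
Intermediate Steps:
Function('E')(V) = Add(-2, Mul(-4, V))
Function('u')(D) = 0
Function('Z')(t) = 0 (Function('Z')(t) = Mul(0, Add(0, t)) = Mul(0, t) = 0)
Mul(Mul(Add(6, Mul(5, Function('c')(-5))), Function('Z')(Function('E')(3))), G) = Mul(Mul(Add(6, Mul(5, Mul(-2, Pow(-5, -1)))), 0), 47) = Mul(Mul(Add(6, Mul(5, Mul(-2, Rational(-1, 5)))), 0), 47) = Mul(Mul(Add(6, Mul(5, Rational(2, 5))), 0), 47) = Mul(Mul(Add(6, 2), 0), 47) = Mul(Mul(8, 0), 47) = Mul(0, 47) = 0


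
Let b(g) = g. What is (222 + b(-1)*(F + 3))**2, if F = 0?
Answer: 47961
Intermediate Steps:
(222 + b(-1)*(F + 3))**2 = (222 - (0 + 3))**2 = (222 - 1*3)**2 = (222 - 3)**2 = 219**2 = 47961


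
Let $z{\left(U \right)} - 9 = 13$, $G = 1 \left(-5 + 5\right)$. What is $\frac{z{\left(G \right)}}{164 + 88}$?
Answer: $\frac{11}{126} \approx 0.087302$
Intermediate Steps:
$G = 0$ ($G = 1 \cdot 0 = 0$)
$z{\left(U \right)} = 22$ ($z{\left(U \right)} = 9 + 13 = 22$)
$\frac{z{\left(G \right)}}{164 + 88} = \frac{22}{164 + 88} = \frac{22}{252} = 22 \cdot \frac{1}{252} = \frac{11}{126}$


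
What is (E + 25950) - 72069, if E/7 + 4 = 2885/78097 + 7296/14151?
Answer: -16998370852560/368383549 ≈ -46143.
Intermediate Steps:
E = -8889956229/368383549 (E = -28 + 7*(2885/78097 + 7296/14151) = -28 + 7*(2885*(1/78097) + 7296*(1/14151)) = -28 + 7*(2885/78097 + 2432/4717) = -28 + 7*(203540449/368383549) = -28 + 1424783143/368383549 = -8889956229/368383549 ≈ -24.132)
(E + 25950) - 72069 = (-8889956229/368383549 + 25950) - 72069 = 9550663140321/368383549 - 72069 = -16998370852560/368383549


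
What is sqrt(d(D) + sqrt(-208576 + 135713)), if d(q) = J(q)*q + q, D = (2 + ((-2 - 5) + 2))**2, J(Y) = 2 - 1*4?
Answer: sqrt(-9 + 7*I*sqrt(1487)) ≈ 11.425 + 11.813*I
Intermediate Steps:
J(Y) = -2 (J(Y) = 2 - 4 = -2)
D = 9 (D = (2 + (-7 + 2))**2 = (2 - 5)**2 = (-3)**2 = 9)
d(q) = -q (d(q) = -2*q + q = -q)
sqrt(d(D) + sqrt(-208576 + 135713)) = sqrt(-1*9 + sqrt(-208576 + 135713)) = sqrt(-9 + sqrt(-72863)) = sqrt(-9 + 7*I*sqrt(1487))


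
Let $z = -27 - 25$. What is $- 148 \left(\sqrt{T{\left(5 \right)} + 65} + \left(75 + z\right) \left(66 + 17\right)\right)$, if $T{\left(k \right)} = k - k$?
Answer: $-282532 - 148 \sqrt{65} \approx -2.8373 \cdot 10^{5}$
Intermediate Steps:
$T{\left(k \right)} = 0$
$z = -52$ ($z = -27 - 25 = -52$)
$- 148 \left(\sqrt{T{\left(5 \right)} + 65} + \left(75 + z\right) \left(66 + 17\right)\right) = - 148 \left(\sqrt{0 + 65} + \left(75 - 52\right) \left(66 + 17\right)\right) = - 148 \left(\sqrt{65} + 23 \cdot 83\right) = - 148 \left(\sqrt{65} + 1909\right) = - 148 \left(1909 + \sqrt{65}\right) = -282532 - 148 \sqrt{65}$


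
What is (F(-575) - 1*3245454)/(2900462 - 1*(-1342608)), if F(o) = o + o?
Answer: -1623302/2121535 ≈ -0.76515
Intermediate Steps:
F(o) = 2*o
(F(-575) - 1*3245454)/(2900462 - 1*(-1342608)) = (2*(-575) - 1*3245454)/(2900462 - 1*(-1342608)) = (-1150 - 3245454)/(2900462 + 1342608) = -3246604/4243070 = -3246604*1/4243070 = -1623302/2121535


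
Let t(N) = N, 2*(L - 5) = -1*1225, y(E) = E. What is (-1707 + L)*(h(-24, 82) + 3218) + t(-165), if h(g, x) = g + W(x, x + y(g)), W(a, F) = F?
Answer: -7526919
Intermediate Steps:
L = -1215/2 (L = 5 + (-1*1225)/2 = 5 + (½)*(-1225) = 5 - 1225/2 = -1215/2 ≈ -607.50)
h(g, x) = x + 2*g (h(g, x) = g + (x + g) = g + (g + x) = x + 2*g)
(-1707 + L)*(h(-24, 82) + 3218) + t(-165) = (-1707 - 1215/2)*((82 + 2*(-24)) + 3218) - 165 = -4629*((82 - 48) + 3218)/2 - 165 = -4629*(34 + 3218)/2 - 165 = -4629/2*3252 - 165 = -7526754 - 165 = -7526919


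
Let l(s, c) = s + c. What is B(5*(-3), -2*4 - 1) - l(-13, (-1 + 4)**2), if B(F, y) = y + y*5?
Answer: -50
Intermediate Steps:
B(F, y) = 6*y (B(F, y) = y + 5*y = 6*y)
l(s, c) = c + s
B(5*(-3), -2*4 - 1) - l(-13, (-1 + 4)**2) = 6*(-2*4 - 1) - ((-1 + 4)**2 - 13) = 6*(-8 - 1) - (3**2 - 13) = 6*(-9) - (9 - 13) = -54 - 1*(-4) = -54 + 4 = -50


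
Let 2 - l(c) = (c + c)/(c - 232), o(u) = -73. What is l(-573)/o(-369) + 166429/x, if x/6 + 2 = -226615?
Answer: -10411101913/79902888030 ≈ -0.13030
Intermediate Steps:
x = -1359702 (x = -12 + 6*(-226615) = -12 - 1359690 = -1359702)
l(c) = 2 - 2*c/(-232 + c) (l(c) = 2 - (c + c)/(c - 232) = 2 - 2*c/(-232 + c))
l(-573)/o(-369) + 166429/x = -464/(-232 - 573)/(-73) + 166429/(-1359702) = -464/(-805)*(-1/73) + 166429*(-1/1359702) = -464*(-1/805)*(-1/73) - 166429/1359702 = (464/805)*(-1/73) - 166429/1359702 = -464/58765 - 166429/1359702 = -10411101913/79902888030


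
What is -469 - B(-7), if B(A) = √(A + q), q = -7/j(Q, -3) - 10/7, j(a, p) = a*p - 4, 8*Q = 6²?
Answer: -469 - I*√9835/35 ≈ -469.0 - 2.8335*I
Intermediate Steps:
Q = 9/2 (Q = (⅛)*6² = (⅛)*36 = 9/2 ≈ 4.5000)
j(a, p) = -4 + a*p
q = -36/35 (q = -7/(-4 + (9/2)*(-3)) - 10/7 = -7/(-4 - 27/2) - 10*⅐ = -7/(-35/2) - 10/7 = -7*(-2/35) - 10/7 = ⅖ - 10/7 = -36/35 ≈ -1.0286)
B(A) = √(-36/35 + A) (B(A) = √(A - 36/35) = √(-36/35 + A))
-469 - B(-7) = -469 - √(-1260 + 1225*(-7))/35 = -469 - √(-1260 - 8575)/35 = -469 - √(-9835)/35 = -469 - I*√9835/35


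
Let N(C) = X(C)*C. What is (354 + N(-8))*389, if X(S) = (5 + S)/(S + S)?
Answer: 274245/2 ≈ 1.3712e+5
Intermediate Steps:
X(S) = (5 + S)/(2*S) (X(S) = (5 + S)/((2*S)) = (5 + S)*(1/(2*S)) = (5 + S)/(2*S))
N(C) = 5/2 + C/2 (N(C) = ((5 + C)/(2*C))*C = 5/2 + C/2)
(354 + N(-8))*389 = (354 + (5/2 + (½)*(-8)))*389 = (354 + (5/2 - 4))*389 = (354 - 3/2)*389 = (705/2)*389 = 274245/2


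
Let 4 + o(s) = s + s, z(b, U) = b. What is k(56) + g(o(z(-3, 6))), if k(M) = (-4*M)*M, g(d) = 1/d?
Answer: -125441/10 ≈ -12544.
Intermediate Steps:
o(s) = -4 + 2*s (o(s) = -4 + (s + s) = -4 + 2*s)
k(M) = -4*M²
k(56) + g(o(z(-3, 6))) = -4*56² + 1/(-4 + 2*(-3)) = -4*3136 + 1/(-4 - 6) = -12544 + 1/(-10) = -12544 - ⅒ = -125441/10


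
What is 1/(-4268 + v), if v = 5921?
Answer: 1/1653 ≈ 0.00060496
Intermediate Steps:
1/(-4268 + v) = 1/(-4268 + 5921) = 1/1653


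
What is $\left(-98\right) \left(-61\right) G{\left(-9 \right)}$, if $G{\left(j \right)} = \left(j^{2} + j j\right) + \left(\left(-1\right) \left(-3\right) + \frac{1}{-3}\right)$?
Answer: $\frac{2953132}{3} \approx 9.8438 \cdot 10^{5}$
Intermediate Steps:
$G{\left(j \right)} = \frac{8}{3} + 2 j^{2}$ ($G{\left(j \right)} = \left(j^{2} + j^{2}\right) + \left(3 - \frac{1}{3}\right) = 2 j^{2} + \frac{8}{3} = \frac{8}{3} + 2 j^{2}$)
$\left(-98\right) \left(-61\right) G{\left(-9 \right)} = \left(-98\right) \left(-61\right) \left(\frac{8}{3} + 2 \left(-9\right)^{2}\right) = 5978 \left(\frac{8}{3} + 2 \cdot 81\right) = 5978 \left(\frac{8}{3} + 162\right) = 5978 \cdot \frac{494}{3} = \frac{2953132}{3}$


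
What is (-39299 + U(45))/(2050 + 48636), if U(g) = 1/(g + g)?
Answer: -3536909/4561740 ≈ -0.77534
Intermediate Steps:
U(g) = 1/(2*g)
(-39299 + U(45))/(2050 + 48636) = (-39299 + (1/2)/45)/(2050 + 48636) = (-39299 + (1/2)*(1/45))/50686 = (-39299 + 1/90)*(1/50686) = -3536909/90*1/50686 = -3536909/4561740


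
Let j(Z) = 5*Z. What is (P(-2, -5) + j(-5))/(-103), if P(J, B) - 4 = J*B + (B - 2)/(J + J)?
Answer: 37/412 ≈ 0.089806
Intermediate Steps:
P(J, B) = 4 + B*J + (-2 + B)/(2*J) (P(J, B) = 4 + (J*B + (B - 2)/(J + J)) = 4 + (B*J + (-2 + B)/((2*J))) = 4 + (B*J + (-2 + B)*(1/(2*J))) = 4 + (B*J + (-2 + B)/(2*J)) = 4 + B*J + (-2 + B)/(2*J))
(P(-2, -5) + j(-5))/(-103) = ((-1 + (½)*(-5) - 2*(4 - 5*(-2)))/(-2) + 5*(-5))/(-103) = -(-(-1 - 5/2 - 2*(4 + 10))/2 - 25)/103 = -(-(-1 - 5/2 - 2*14)/2 - 25)/103 = -(-(-1 - 5/2 - 28)/2 - 25)/103 = -(-½*(-63/2) - 25)/103 = -(63/4 - 25)/103 = -1/103*(-37/4) = 37/412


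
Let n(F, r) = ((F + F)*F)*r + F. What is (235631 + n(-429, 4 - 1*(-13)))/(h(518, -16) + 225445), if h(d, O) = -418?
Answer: 590236/20457 ≈ 28.853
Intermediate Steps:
n(F, r) = F + 2*r*F² (n(F, r) = ((2*F)*F)*r + F = (2*F²)*r + F = 2*r*F² + F = F + 2*r*F²)
(235631 + n(-429, 4 - 1*(-13)))/(h(518, -16) + 225445) = (235631 - 429*(1 + 2*(-429)*(4 - 1*(-13))))/(-418 + 225445) = (235631 - 429*(1 + 2*(-429)*(4 + 13)))/225027 = (235631 - 429*(1 + 2*(-429)*17))*(1/225027) = (235631 - 429*(1 - 14586))*(1/225027) = (235631 - 429*(-14585))*(1/225027) = (235631 + 6256965)*(1/225027) = 6492596*(1/225027) = 590236/20457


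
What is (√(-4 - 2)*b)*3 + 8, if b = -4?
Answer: 8 - 12*I*√6 ≈ 8.0 - 29.394*I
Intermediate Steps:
(√(-4 - 2)*b)*3 + 8 = (√(-4 - 2)*(-4))*3 + 8 = (√(-6)*(-4))*3 + 8 = ((I*√6)*(-4))*3 + 8 = -4*I*√6*3 + 8 = -12*I*√6 + 8 = 8 - 12*I*√6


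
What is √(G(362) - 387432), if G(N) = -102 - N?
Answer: 2*I*√96974 ≈ 622.81*I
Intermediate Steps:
√(G(362) - 387432) = √((-102 - 1*362) - 387432) = √((-102 - 362) - 387432) = √(-464 - 387432) = √(-387896) = 2*I*√96974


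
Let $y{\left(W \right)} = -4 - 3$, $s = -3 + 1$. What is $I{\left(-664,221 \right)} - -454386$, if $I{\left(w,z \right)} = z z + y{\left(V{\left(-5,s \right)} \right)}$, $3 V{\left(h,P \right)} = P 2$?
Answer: $503220$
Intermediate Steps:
$s = -2$
$V{\left(h,P \right)} = \frac{2 P}{3}$ ($V{\left(h,P \right)} = \frac{P 2}{3} = \frac{2 P}{3}$)
$y{\left(W \right)} = -7$ ($y{\left(W \right)} = -4 - 3 = -7$)
$I{\left(w,z \right)} = -7 + z^{2}$ ($I{\left(w,z \right)} = z z - 7 = z^{2} - 7 = -7 + z^{2}$)
$I{\left(-664,221 \right)} - -454386 = \left(-7 + 221^{2}\right) - -454386 = \left(-7 + 48841\right) + 454386 = 48834 + 454386 = 503220$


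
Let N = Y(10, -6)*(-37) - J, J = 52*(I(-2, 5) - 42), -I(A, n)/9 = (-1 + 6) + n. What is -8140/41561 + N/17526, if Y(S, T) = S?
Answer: 2765989/15834741 ≈ 0.17468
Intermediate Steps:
I(A, n) = -45 - 9*n (I(A, n) = -9*((-1 + 6) + n) = -9*(5 + n) = -45 - 9*n)
J = -6864 (J = 52*((-45 - 9*5) - 42) = 52*((-45 - 45) - 42) = 52*(-90 - 42) = 52*(-132) = -6864)
N = 6494 (N = 10*(-37) - 1*(-6864) = -370 + 6864 = 6494)
-8140/41561 + N/17526 = -8140/41561 + 6494/17526 = -8140*1/41561 + 6494*(1/17526) = -8140/41561 + 3247/8763 = 2765989/15834741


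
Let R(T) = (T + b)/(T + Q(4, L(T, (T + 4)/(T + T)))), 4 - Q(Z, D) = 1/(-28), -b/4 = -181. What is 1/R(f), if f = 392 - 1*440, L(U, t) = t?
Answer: -1231/18928 ≈ -0.065036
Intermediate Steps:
b = 724 (b = -4*(-181) = 724)
Q(Z, D) = 113/28 (Q(Z, D) = 4 - 1/(-28) = 4 - 1*(-1/28) = 4 + 1/28 = 113/28)
f = -48 (f = 392 - 440 = -48)
R(T) = (724 + T)/(113/28 + T) (R(T) = (T + 724)/(T + 113/28) = (724 + T)/(113/28 + T))
1/R(f) = 1/(28*(724 - 48)/(113 + 28*(-48))) = 1/(28*676/(113 - 1344)) = 1/(28*676/(-1231)) = 1/(28*(-1/1231)*676) = 1/(-18928/1231) = -1231/18928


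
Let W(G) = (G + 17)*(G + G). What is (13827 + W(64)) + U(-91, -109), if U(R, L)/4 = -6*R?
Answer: 26379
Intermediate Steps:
W(G) = 2*G*(17 + G) (W(G) = (17 + G)*(2*G) = 2*G*(17 + G))
U(R, L) = -24*R (U(R, L) = 4*(-6*R) = -24*R)
(13827 + W(64)) + U(-91, -109) = (13827 + 2*64*(17 + 64)) - 24*(-91) = (13827 + 2*64*81) + 2184 = (13827 + 10368) + 2184 = 24195 + 2184 = 26379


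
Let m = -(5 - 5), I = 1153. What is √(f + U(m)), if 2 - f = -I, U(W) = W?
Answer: √1155 ≈ 33.985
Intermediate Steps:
m = 0 (m = -1*0 = 0)
f = 1155 (f = 2 - (-1)*1153 = 2 - 1*(-1153) = 2 + 1153 = 1155)
√(f + U(m)) = √(1155 + 0) = √1155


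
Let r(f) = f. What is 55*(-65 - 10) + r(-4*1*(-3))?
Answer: -4113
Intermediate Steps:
55*(-65 - 10) + r(-4*1*(-3)) = 55*(-65 - 10) - 4*1*(-3) = 55*(-75) - 4*(-3) = -4125 + 12 = -4113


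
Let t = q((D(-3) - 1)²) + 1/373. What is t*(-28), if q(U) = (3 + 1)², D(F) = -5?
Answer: -167132/373 ≈ -448.08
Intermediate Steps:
q(U) = 16 (q(U) = 4² = 16)
t = 5969/373 (t = 16 + 1/373 = 5969/373 ≈ 16.003)
t*(-28) = (5969/373)*(-28) = -167132/373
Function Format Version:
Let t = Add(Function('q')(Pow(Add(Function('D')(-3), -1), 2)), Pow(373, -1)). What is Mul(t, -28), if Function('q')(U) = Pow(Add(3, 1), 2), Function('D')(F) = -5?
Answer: Rational(-167132, 373) ≈ -448.08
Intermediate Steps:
Function('q')(U) = 16 (Function('q')(U) = Pow(4, 2) = 16)
t = Rational(5969, 373) (t = Add(16, Pow(373, -1)) = Add(16, Rational(1, 373)) = Rational(5969, 373) ≈ 16.003)
Mul(t, -28) = Mul(Rational(5969, 373), -28) = Rational(-167132, 373)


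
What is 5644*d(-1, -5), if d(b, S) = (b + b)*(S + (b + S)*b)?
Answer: -11288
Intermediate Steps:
d(b, S) = 2*b*(S + b*(S + b)) (d(b, S) = (2*b)*(S + (S + b)*b) = (2*b)*(S + b*(S + b)) = 2*b*(S + b*(S + b)))
5644*d(-1, -5) = 5644*(2*(-1)*(-5 + (-1)² - 5*(-1))) = 5644*(2*(-1)*(-5 + 1 + 5)) = 5644*(2*(-1)*1) = 5644*(-2) = -11288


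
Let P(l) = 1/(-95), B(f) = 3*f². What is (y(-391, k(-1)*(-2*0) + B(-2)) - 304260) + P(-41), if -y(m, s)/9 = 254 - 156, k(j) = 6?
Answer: -28988491/95 ≈ -3.0514e+5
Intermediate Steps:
P(l) = -1/95
y(m, s) = -882 (y(m, s) = -9*(254 - 156) = -9*98 = -882)
(y(-391, k(-1)*(-2*0) + B(-2)) - 304260) + P(-41) = (-882 - 304260) - 1/95 = -305142 - 1/95 = -28988491/95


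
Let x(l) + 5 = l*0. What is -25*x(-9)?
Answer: 125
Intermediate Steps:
x(l) = -5 (x(l) = -5 + l*0 = -5 + 0 = -5)
-25*x(-9) = -25*(-5) = 125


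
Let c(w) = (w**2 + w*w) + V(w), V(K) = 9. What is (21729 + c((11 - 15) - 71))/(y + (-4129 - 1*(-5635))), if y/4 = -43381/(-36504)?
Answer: 23157576/1060549 ≈ 21.835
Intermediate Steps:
y = 3337/702 (y = 4*(-43381/(-36504)) = 4*(-43381*(-1/36504)) = 4*(3337/2808) = 3337/702 ≈ 4.7536)
c(w) = 9 + 2*w**2 (c(w) = (w**2 + w*w) + 9 = (w**2 + w**2) + 9 = 2*w**2 + 9 = 9 + 2*w**2)
(21729 + c((11 - 15) - 71))/(y + (-4129 - 1*(-5635))) = (21729 + (9 + 2*((11 - 15) - 71)**2))/(3337/702 + (-4129 - 1*(-5635))) = (21729 + (9 + 2*(-4 - 71)**2))/(3337/702 + (-4129 + 5635)) = (21729 + (9 + 2*(-75)**2))/(3337/702 + 1506) = (21729 + (9 + 2*5625))/(1060549/702) = (21729 + (9 + 11250))*(702/1060549) = (21729 + 11259)*(702/1060549) = 32988*(702/1060549) = 23157576/1060549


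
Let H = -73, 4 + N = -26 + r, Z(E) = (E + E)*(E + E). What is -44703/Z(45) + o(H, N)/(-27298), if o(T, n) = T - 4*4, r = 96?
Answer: -67754533/12284100 ≈ -5.5156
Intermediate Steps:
Z(E) = 4*E**2 (Z(E) = (2*E)*(2*E) = 4*E**2)
N = 66 (N = -4 + (-26 + 96) = -4 + 70 = 66)
o(T, n) = -16 + T (o(T, n) = T - 16 = -16 + T)
-44703/Z(45) + o(H, N)/(-27298) = -44703/(4*45**2) + (-16 - 73)/(-27298) = -44703/(4*2025) - 89*(-1/27298) = -44703/8100 + 89/27298 = -44703*1/8100 + 89/27298 = -4967/900 + 89/27298 = -67754533/12284100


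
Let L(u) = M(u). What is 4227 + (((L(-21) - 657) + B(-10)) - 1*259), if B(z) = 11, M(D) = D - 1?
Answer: 3300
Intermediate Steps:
M(D) = -1 + D
L(u) = -1 + u
4227 + (((L(-21) - 657) + B(-10)) - 1*259) = 4227 + ((((-1 - 21) - 657) + 11) - 1*259) = 4227 + (((-22 - 657) + 11) - 259) = 4227 + ((-679 + 11) - 259) = 4227 + (-668 - 259) = 4227 - 927 = 3300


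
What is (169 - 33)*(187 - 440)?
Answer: -34408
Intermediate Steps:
(169 - 33)*(187 - 440) = 136*(-253) = -34408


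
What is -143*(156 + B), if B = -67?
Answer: -12727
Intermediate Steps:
-143*(156 + B) = -143*(156 - 67) = -143*89 = -12727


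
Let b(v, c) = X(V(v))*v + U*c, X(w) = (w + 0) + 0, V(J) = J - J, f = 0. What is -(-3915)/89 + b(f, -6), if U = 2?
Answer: 2847/89 ≈ 31.989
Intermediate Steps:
V(J) = 0
X(w) = w (X(w) = w + 0 = w)
b(v, c) = 2*c (b(v, c) = 0*v + 2*c = 0 + 2*c = 2*c)
-(-3915)/89 + b(f, -6) = -(-3915)/89 + 2*(-6) = -(-3915)/89 - 12 = -29*(-135/89) - 12 = 3915/89 - 12 = 2847/89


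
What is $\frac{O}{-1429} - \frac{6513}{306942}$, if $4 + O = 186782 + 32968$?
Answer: $- \frac{22486194603}{146206706} \approx -153.8$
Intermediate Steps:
$O = 219746$ ($O = -4 + \left(186782 + 32968\right) = -4 + 219750 = 219746$)
$\frac{O}{-1429} - \frac{6513}{306942} = \frac{219746}{-1429} - \frac{6513}{306942} = 219746 \left(- \frac{1}{1429}\right) - \frac{2171}{102314} = - \frac{219746}{1429} - \frac{2171}{102314} = - \frac{22486194603}{146206706}$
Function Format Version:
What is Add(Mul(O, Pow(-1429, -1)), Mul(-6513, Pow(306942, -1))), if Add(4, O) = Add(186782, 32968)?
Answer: Rational(-22486194603, 146206706) ≈ -153.80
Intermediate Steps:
O = 219746 (O = Add(-4, Add(186782, 32968)) = Add(-4, 219750) = 219746)
Add(Mul(O, Pow(-1429, -1)), Mul(-6513, Pow(306942, -1))) = Add(Mul(219746, Pow(-1429, -1)), Mul(-6513, Pow(306942, -1))) = Add(Mul(219746, Rational(-1, 1429)), Mul(-6513, Rational(1, 306942))) = Add(Rational(-219746, 1429), Rational(-2171, 102314)) = Rational(-22486194603, 146206706)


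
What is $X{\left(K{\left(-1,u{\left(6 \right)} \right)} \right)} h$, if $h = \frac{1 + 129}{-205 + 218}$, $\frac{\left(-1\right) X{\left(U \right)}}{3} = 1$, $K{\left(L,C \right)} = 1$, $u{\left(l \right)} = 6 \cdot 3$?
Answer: $-30$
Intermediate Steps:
$u{\left(l \right)} = 18$
$X{\left(U \right)} = -3$ ($X{\left(U \right)} = \left(-3\right) 1 = -3$)
$h = 10$ ($h = \frac{130}{13} = 130 \cdot \frac{1}{13} = 10$)
$X{\left(K{\left(-1,u{\left(6 \right)} \right)} \right)} h = \left(-3\right) 10 = -30$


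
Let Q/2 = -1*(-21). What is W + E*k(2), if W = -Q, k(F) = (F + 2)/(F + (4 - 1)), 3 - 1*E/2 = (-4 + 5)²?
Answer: -194/5 ≈ -38.800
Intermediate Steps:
Q = 42 (Q = 2*(-1*(-21)) = 2*21 = 42)
E = 4 (E = 6 - 2*(-4 + 5)² = 6 - 2*1² = 6 - 2*1 = 6 - 2 = 4)
k(F) = (2 + F)/(3 + F) (k(F) = (2 + F)/(F + 3) = (2 + F)/(3 + F))
W = -42 (W = -1*42 = -42)
W + E*k(2) = -42 + 4*((2 + 2)/(3 + 2)) = -42 + 4*(4/5) = -42 + 4*((⅕)*4) = -42 + 4*(⅘) = -42 + 16/5 = -194/5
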